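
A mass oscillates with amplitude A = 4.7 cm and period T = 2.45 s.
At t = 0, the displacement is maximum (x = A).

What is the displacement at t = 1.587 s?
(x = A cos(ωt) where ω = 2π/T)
ω = 2π/T = 2π/2.45 = 2.565 rad/s
x = A cos(ωt) = 4.7×cos(2.565×1.587) = -2.816 cm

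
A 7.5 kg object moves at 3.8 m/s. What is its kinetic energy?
KE = ½mv² = ½×7.5×3.8² = 54.15 J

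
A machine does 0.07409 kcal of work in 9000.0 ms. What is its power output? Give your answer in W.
P = W/t = 310 J / 9 s = 34.44 W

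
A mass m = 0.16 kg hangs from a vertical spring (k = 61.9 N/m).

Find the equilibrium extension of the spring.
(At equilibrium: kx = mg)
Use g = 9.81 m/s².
x_eq = mg/k = 0.16×9.81/61.9 = 0.02536 m = 2.536 cm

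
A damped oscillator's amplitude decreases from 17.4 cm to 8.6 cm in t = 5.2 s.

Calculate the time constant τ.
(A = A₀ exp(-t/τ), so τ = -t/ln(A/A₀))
A/A₀ = 8.6/17.4 = 0.4943; ln(A/A₀) = -0.7047
τ = −t/ln(A/A₀) = −5.2/-0.7047 = 7.379 s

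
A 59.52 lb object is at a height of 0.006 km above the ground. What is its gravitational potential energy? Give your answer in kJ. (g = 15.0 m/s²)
PE = mgh = 27 kg × 15.0 m/s² × 6 m = 2430 J = 2.43 kJ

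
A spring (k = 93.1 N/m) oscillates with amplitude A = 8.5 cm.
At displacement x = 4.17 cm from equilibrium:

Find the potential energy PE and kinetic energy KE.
E_total = ½kA² = ½×93.1×(0.085)² = 0.3363 J
PE = ½kx² = ½×93.1×(0.0417)² = 0.08095 J
KE = E_total − PE = 0.2554 J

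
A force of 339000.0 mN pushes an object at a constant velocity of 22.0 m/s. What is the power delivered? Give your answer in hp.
P = Fv = 339 N × 22 m/s = 7458 W = 10.0 hp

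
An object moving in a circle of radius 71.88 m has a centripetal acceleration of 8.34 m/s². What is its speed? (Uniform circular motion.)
v = √(a_c × r) = √(8.34 × 71.88) = 24.48 m/s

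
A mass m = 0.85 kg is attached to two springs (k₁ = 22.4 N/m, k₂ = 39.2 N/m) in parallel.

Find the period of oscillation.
k_eq = k₁+k₂ = 61.6 N/m
T = 2π√(m/k_eq) = 2π√(0.85/61.6) = 0.7381 s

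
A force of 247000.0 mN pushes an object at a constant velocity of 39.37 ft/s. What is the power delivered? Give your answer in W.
P = Fv = 247 N × 12 m/s = 2964 W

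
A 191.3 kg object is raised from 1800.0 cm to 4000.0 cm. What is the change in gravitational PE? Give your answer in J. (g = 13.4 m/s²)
ΔPE = mg(h₂ − h₁) = 191.3 kg × 13.4 m/s² × (40 − 18) m = 5.64e+04 J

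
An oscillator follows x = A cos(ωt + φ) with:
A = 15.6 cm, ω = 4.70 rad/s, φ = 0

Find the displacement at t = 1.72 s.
x = A cos(ωt + φ) = 15.6×cos(4.7×1.72 + 0) = -3.557 cm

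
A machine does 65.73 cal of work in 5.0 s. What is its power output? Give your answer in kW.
P = W/t = 275 J / 5 s = 55 W = 0.055 kW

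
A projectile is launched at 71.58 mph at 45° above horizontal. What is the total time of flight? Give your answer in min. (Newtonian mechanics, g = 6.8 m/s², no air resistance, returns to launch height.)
T = 2v₀sin(θ)/g (with unit conversion) = 0.1109 min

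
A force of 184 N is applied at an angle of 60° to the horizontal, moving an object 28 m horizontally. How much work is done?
W = Fd cosθ = 184×28×cos(60°) = 2576.0 J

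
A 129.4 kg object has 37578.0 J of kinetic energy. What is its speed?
KE = ½mv² → v = √(2KE/m) = √(2×37578.0/129.4) = 24.1 m/s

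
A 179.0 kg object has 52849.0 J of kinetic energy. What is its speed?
KE = ½mv² → v = √(2KE/m) = √(2×52849.0/179.0) = 24.3 m/s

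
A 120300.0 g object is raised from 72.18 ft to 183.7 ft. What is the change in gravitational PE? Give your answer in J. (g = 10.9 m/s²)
ΔPE = mg(h₂ − h₁) = 120.3 kg × 10.9 m/s² × (55.99 − 22) m = 4.457e+04 J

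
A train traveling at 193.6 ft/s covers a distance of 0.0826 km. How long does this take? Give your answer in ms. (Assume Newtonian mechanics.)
t = d/v (with unit conversion) = 1400.0 ms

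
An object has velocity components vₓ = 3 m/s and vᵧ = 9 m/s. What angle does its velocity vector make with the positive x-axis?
θ = arctan(vᵧ/vₓ) = arctan(9/3) = 71.57°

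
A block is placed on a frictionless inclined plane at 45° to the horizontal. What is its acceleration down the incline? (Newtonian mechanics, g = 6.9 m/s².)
a = g sin(θ) = 6.9 × sin(45°) = 6.9 × 0.7071 = 4.88 m/s²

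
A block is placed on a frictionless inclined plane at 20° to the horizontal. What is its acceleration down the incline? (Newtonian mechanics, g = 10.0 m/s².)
a = g sin(θ) = 10.0 × sin(20°) = 10.0 × 0.342 = 3.42 m/s²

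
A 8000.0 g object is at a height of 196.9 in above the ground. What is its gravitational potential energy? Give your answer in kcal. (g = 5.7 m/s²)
PE = mgh = 8 kg × 5.7 m/s² × 5.001 m = 228.1 J = 0.05451 kcal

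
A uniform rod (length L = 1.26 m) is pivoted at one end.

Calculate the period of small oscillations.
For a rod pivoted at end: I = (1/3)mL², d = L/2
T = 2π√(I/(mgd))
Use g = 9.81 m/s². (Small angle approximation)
I/m = (1/3)L² = 0.5292 m²; d = L/2 = 0.63 m
T = 2π√(I/(mgd)) = 2π√(0.5292/(9.81×0.63)) = 1.839 s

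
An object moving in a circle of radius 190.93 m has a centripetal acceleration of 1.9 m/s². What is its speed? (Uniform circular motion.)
v = √(a_c × r) = √(1.9 × 190.93) = 19.05 m/s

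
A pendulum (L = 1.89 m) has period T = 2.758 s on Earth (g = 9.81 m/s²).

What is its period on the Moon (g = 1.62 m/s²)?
T = 2π√(L/g), so T_moon/T_earth = √(g_earth/g_moon)
T_moon = 2π√(1.89/1.62) = 6.787 s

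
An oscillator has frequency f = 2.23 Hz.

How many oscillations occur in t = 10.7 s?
n = f×t = 2.23×10.7 = 23.86 oscillations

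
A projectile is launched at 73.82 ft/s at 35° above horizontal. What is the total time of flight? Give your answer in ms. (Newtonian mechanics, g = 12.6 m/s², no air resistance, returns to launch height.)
T = 2v₀sin(θ)/g (with unit conversion) = 2049.0 ms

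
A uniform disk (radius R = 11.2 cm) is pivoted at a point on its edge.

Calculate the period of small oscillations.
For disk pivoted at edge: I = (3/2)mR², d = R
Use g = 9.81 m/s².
I/m = (3/2)R² = 0.01882 m²; d = R = 0.112 m
T = 2π√((3/2)R²/(gR)) = 2π√(3R/(2g)) = 0.8222 s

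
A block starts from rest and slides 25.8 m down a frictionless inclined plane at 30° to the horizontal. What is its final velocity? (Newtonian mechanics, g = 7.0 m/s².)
a = g sin(θ) = 7.0 × sin(30°) = 3.5 m/s²
v = √(2ad) = √(2 × 3.5 × 25.8) = 13.44 m/s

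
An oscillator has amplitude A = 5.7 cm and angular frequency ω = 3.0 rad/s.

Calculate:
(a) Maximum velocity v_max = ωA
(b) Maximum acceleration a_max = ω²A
v_max = ωA = 3.0×0.057 = 0.171 m/s
a_max = ω²A = 3.0²×0.057 = 0.513 m/s²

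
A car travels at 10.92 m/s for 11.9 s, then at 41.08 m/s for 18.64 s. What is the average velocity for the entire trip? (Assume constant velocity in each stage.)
d₁ = v₁t₁ = 10.92 × 11.9 = 129.948 m
d₂ = v₂t₂ = 41.08 × 18.64 = 765.731 m
d_total = 895.68 m, t_total = 30.54 s
v_avg = d_total/t_total = 895.68/30.54 = 29.33 m/s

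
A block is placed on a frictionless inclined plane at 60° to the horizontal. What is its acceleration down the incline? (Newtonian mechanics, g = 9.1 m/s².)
a = g sin(θ) = 9.1 × sin(60°) = 9.1 × 0.866 = 7.88 m/s²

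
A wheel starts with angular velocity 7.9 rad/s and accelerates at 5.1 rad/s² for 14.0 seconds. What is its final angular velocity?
ω = ω₀ + αt = 7.9 + 5.1 × 14.0 = 79.3 rad/s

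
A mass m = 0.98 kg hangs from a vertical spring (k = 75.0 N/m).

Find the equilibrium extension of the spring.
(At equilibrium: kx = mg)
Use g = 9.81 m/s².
x_eq = mg/k = 0.98×9.81/75.0 = 0.1282 m = 12.82 cm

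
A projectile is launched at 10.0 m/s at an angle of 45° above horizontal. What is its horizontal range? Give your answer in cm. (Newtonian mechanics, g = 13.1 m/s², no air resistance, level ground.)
R = v₀² sin(2θ) / g (with unit conversion) = 763.4 cm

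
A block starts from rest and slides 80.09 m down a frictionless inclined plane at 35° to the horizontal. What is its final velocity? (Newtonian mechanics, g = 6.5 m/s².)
a = g sin(θ) = 6.5 × sin(35°) = 3.73 m/s²
v = √(2ad) = √(2 × 3.73 × 80.09) = 24.44 m/s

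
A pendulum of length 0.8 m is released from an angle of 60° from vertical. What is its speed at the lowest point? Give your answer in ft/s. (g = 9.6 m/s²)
h = L(1 − cosθ) = 0.8×(1 − cos60°) = 0.4 m
v = √(2gh) = √(2×9.6×0.4) = 2.771 m/s = 9.092 ft/s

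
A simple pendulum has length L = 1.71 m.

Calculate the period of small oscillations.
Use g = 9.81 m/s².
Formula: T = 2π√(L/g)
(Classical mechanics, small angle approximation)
T = 2π√(L/g) = 2π√(1.71/9.81) = 2.623 s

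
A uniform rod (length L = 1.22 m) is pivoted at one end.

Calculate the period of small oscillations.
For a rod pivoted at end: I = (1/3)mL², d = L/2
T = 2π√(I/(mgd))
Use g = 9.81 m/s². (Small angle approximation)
I/m = (1/3)L² = 0.4961 m²; d = L/2 = 0.61 m
T = 2π√(I/(mgd)) = 2π√(0.4961/(9.81×0.61)) = 1.809 s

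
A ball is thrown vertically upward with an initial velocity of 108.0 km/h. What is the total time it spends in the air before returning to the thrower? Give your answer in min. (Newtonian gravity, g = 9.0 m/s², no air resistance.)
t_total = 2v₀/g (with unit conversion) = 0.1111 min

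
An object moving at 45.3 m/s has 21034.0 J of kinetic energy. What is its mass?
KE = ½mv² → m = 2KE/v² = 2×21034.0/45.3² = 20.5 kg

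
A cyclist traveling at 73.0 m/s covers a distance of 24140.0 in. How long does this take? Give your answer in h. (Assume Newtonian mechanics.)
t = d/v (with unit conversion) = 0.002333 h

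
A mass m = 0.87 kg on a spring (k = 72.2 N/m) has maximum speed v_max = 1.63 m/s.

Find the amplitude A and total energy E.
½mv²_max = ½kA² → A = v_max√(m/k) = 1.63×√(0.87/72.2) = 0.1789 m = 17.89 cm
E = ½mv²_max = ½×0.87×1.63² = 1.156 J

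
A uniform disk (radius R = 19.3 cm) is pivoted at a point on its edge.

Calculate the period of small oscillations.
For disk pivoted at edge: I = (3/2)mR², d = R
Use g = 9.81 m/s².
I/m = (3/2)R² = 0.05587 m²; d = R = 0.193 m
T = 2π√((3/2)R²/(gR)) = 2π√(3R/(2g)) = 1.079 s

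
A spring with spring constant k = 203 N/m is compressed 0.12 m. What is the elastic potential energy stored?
PE = ½kx² = ½×203×0.12² = 1.462 J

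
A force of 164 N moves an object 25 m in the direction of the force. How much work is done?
W = Fd = 164×25 = 4100.0 J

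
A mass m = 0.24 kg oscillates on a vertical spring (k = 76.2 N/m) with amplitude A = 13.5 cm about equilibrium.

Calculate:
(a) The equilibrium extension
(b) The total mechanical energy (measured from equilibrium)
x_eq = mg/k = 0.24×9.81/76.2 = 0.0309 m = 3.09 cm
E = ½kA² = ½×76.2×(0.135)² = 0.6944 J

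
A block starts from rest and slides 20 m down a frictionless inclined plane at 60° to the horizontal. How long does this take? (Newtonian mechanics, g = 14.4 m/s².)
a = g sin(θ) = 14.4 × sin(60°) = 12.47 m/s²
t = √(2d/a) = √(2 × 20 / 12.47) = 1.79 s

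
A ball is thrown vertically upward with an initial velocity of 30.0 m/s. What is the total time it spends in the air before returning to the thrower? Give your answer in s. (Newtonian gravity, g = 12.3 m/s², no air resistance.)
t_total = 2v₀/g = 4.878 s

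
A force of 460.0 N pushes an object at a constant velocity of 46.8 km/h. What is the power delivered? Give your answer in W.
P = Fv = 460 N × 13 m/s = 5980 W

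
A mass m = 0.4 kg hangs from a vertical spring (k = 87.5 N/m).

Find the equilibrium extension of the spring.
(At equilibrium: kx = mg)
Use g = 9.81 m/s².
x_eq = mg/k = 0.4×9.81/87.5 = 0.04485 m = 4.485 cm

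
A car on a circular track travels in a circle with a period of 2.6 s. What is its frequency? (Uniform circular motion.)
f = 1/T = 1/2.6 = 0.3846 Hz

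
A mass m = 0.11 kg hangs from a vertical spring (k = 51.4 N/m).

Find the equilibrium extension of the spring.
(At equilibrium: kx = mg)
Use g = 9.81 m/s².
x_eq = mg/k = 0.11×9.81/51.4 = 0.02099 m = 2.099 cm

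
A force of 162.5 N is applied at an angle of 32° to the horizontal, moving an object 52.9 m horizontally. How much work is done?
W = Fd cosθ = 162.5×52.9×cos(32°) = 7290.0 J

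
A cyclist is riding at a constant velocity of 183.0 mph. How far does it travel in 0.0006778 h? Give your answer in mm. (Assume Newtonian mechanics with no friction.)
d = vt (with unit conversion) = 199600.0 mm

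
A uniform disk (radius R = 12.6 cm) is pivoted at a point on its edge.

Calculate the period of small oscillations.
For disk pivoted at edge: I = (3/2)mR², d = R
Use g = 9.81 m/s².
I/m = (3/2)R² = 0.02381 m²; d = R = 0.126 m
T = 2π√((3/2)R²/(gR)) = 2π√(3R/(2g)) = 0.8721 s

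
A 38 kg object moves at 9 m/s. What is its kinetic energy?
KE = ½mv² = ½×38×9² = 1539.0 J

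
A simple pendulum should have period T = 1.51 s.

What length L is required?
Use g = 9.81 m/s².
T = 2π√(L/g) → L = g(T/2π)² = 9.81×(1.51/2π)² = 0.5666 m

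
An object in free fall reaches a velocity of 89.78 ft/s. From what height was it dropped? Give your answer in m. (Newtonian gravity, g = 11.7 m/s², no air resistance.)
h = v²/(2g) (with unit conversion) = 32.0 m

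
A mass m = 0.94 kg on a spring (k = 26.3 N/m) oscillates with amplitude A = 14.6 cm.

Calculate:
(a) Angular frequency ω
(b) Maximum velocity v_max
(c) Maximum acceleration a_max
ω = √(k/m) = √(26.3/0.94) = 5.289 rad/s
v_max = ωA = 5.289×0.146 = 0.7723 m/s
a_max = ω²A = 5.289²×0.146 = 4.085 m/s²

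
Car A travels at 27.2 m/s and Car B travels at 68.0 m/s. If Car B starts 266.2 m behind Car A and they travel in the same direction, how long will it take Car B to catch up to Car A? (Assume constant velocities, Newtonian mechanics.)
Relative speed: v_rel = 68.0 - 27.2 = 40.8 m/s
Time to catch: t = d₀/v_rel = 266.2/40.8 = 6.52 s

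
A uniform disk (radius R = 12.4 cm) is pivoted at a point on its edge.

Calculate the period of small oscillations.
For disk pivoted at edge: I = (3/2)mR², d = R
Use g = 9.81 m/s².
I/m = (3/2)R² = 0.02306 m²; d = R = 0.124 m
T = 2π√((3/2)R²/(gR)) = 2π√(3R/(2g)) = 0.8652 s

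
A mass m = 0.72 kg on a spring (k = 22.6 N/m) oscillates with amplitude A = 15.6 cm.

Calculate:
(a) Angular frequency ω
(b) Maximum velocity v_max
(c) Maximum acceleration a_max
ω = √(k/m) = √(22.6/0.72) = 5.603 rad/s
v_max = ωA = 5.603×0.156 = 0.874 m/s
a_max = ω²A = 5.603²×0.156 = 4.897 m/s²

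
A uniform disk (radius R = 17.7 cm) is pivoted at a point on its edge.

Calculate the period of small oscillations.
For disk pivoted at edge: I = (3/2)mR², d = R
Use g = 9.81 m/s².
I/m = (3/2)R² = 0.04699 m²; d = R = 0.177 m
T = 2π√((3/2)R²/(gR)) = 2π√(3R/(2g)) = 1.034 s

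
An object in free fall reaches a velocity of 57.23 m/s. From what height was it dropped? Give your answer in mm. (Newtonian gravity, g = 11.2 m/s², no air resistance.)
h = v²/(2g) (with unit conversion) = 146200.0 mm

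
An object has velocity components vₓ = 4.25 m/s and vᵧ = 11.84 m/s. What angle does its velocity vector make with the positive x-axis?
θ = arctan(vᵧ/vₓ) = arctan(11.84/4.25) = 70.25°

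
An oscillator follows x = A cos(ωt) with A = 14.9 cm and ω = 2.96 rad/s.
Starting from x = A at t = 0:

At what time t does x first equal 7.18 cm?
cos(ωt) = x/A = 7.18/14.9 = 0.4819
ωt = arccos(0.4819) = 1.068 rad
t = 1.068/2.96 = 0.3608 s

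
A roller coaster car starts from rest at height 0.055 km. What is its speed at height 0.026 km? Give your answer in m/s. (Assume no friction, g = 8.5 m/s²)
mgh₁ = ½mv₂² + mgh₂ → v₂ = √(2g(h₁−h₂)) = √(2×8.5×(55−26)) = 22.2 m/s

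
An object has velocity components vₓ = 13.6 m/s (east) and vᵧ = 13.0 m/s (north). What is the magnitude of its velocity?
|v| = √(vₓ² + vᵧ²) = √(13.6² + 13.0²) = √(353.96) = 18.81 m/s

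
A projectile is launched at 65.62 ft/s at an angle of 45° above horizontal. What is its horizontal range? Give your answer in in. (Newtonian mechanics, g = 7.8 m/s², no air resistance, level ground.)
R = v₀² sin(2θ) / g (with unit conversion) = 2019.0 in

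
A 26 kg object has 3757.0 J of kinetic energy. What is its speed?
KE = ½mv² → v = √(2KE/m) = √(2×3757.0/26) = 17.0 m/s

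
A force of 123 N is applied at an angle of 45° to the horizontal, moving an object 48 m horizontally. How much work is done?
W = Fd cosθ = 123×48×cos(45°) = 4174.8 J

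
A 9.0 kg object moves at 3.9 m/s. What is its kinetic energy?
KE = ½mv² = ½×9.0×3.9² = 68.445 J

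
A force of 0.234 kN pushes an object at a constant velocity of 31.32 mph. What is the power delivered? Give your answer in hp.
P = Fv = 234 N × 14 m/s = 3276 W = 4.394 hp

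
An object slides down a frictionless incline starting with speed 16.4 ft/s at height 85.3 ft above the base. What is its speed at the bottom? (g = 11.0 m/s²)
½mv₀² + mgh = ½mv² → v = √(v₀² + 2gh) = √(4.999² + 2×11.0×26) = 24.43 m/s = 80.16 ft/s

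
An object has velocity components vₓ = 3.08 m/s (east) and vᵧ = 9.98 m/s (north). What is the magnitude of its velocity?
|v| = √(vₓ² + vᵧ²) = √(3.08² + 9.98²) = √(109.087) = 10.44 m/s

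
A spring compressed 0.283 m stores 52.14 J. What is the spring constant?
PE = ½kx² → k = 2PE/x² = 2×52.14/0.283² = 1302.0 N/m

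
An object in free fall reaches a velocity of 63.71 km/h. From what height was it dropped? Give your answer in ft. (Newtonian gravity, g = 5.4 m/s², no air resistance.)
h = v²/(2g) (with unit conversion) = 95.14 ft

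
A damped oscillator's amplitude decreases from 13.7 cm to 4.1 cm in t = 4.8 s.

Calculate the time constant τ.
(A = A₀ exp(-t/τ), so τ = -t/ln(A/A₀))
A/A₀ = 4.1/13.7 = 0.2993; ln(A/A₀) = -1.206
τ = −t/ln(A/A₀) = −4.8/-1.206 = 3.979 s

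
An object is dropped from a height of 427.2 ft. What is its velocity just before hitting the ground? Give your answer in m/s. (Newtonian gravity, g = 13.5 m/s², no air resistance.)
v = √(2gh) (with unit conversion) = 59.29 m/s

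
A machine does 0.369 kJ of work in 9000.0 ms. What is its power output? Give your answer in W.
P = W/t = 369 J / 9 s = 41 W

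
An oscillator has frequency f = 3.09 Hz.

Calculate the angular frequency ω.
ω = 2πf = 2π×3.09 = 19.42 rad/s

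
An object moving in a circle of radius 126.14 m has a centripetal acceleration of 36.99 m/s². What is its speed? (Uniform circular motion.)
v = √(a_c × r) = √(36.99 × 126.14) = 68.31 m/s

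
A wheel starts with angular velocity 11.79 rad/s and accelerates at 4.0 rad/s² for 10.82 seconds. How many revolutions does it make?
θ = ω₀t + ½αt² = 11.79×10.82 + ½×4.0×10.82² = 361.71 rad
Revolutions = θ/(2π) = 361.71/(2π) = 57.57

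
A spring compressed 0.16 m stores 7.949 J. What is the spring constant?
PE = ½kx² → k = 2PE/x² = 2×7.949/0.16² = 621.0 N/m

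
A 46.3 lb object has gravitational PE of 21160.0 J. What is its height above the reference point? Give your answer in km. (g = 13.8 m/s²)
PE = mgh → h = PE/(mg) = 2.116e+04 J / (21 kg × 13.8 m/s²) = 73.01 m = 0.07301 km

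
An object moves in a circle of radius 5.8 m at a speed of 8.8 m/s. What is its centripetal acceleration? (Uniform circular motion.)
a_c = v²/r = 8.8²/5.8 = 77.44/5.8 = 13.35 m/s²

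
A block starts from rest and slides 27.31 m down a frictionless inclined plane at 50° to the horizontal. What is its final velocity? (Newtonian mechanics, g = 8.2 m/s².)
a = g sin(θ) = 8.2 × sin(50°) = 6.28 m/s²
v = √(2ad) = √(2 × 6.28 × 27.31) = 18.52 m/s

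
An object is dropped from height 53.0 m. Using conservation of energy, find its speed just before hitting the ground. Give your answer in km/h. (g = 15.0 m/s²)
mgh = ½mv² → v = √(2gh) = √(2×15.0×53) = 39.87 m/s = 143.5 km/h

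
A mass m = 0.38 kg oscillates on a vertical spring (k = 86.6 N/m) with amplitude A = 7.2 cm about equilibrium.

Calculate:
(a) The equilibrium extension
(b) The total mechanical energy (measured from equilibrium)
x_eq = mg/k = 0.38×9.81/86.6 = 0.04305 m = 4.305 cm
E = ½kA² = ½×86.6×(0.072)² = 0.2245 J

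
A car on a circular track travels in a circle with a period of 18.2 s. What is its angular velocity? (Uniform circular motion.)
ω = 2π/T = 2π/18.2 = 0.3452 rad/s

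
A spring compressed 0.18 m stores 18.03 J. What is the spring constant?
PE = ½kx² → k = 2PE/x² = 2×18.03/0.18² = 1113.0 N/m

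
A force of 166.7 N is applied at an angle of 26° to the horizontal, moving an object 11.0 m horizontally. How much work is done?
W = Fd cosθ = 166.7×11.0×cos(26°) = 1648.1 J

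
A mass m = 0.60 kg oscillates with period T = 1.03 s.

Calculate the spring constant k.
T = 2π√(m/k) → k = m(2π/T)² = 0.6×(2π/1.03)² = 22.33 N/m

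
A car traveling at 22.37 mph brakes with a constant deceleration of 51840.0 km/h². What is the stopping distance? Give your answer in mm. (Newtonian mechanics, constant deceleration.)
d = v₀² / (2a) (with unit conversion) = 12500.0 mm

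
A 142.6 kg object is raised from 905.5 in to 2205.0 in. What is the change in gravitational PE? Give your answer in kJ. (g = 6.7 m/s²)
ΔPE = mg(h₂ − h₁) = 142.6 kg × 6.7 m/s² × (56.01 − 23) m = 3.154e+04 J = 31.54 kJ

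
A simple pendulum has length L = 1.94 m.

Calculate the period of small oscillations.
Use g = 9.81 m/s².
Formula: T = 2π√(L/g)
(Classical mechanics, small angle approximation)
T = 2π√(L/g) = 2π√(1.94/9.81) = 2.794 s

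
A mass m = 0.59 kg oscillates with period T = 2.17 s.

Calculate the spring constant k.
T = 2π√(m/k) → k = m(2π/T)² = 0.59×(2π/2.17)² = 4.946 N/m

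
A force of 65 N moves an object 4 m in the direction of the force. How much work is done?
W = Fd = 65×4 = 260.0 J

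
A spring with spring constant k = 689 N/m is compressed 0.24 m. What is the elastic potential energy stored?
PE = ½kx² = ½×689×0.24² = 19.84 J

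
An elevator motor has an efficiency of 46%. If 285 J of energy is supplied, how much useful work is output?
W_out = η × W_in = 0.46 × 285 = 131.1 J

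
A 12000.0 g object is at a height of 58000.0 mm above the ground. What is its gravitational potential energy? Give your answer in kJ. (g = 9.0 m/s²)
PE = mgh = 12 kg × 9.0 m/s² × 58 m = 6264 J = 6.264 kJ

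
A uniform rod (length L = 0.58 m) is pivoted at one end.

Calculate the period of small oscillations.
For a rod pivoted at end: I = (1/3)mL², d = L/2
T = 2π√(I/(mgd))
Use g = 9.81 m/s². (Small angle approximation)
I/m = (1/3)L² = 0.1121 m²; d = L/2 = 0.29 m
T = 2π√(I/(mgd)) = 2π√(0.1121/(9.81×0.29)) = 1.247 s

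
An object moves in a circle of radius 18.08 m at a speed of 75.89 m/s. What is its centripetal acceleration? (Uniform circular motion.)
a_c = v²/r = 75.89²/18.08 = 5759.29/18.08 = 318.54 m/s²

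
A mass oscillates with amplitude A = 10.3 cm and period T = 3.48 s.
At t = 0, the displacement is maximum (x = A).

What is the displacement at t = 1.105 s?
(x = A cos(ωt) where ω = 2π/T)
ω = 2π/T = 2π/3.48 = 1.806 rad/s
x = A cos(ωt) = 10.3×cos(1.806×1.105) = -4.24 cm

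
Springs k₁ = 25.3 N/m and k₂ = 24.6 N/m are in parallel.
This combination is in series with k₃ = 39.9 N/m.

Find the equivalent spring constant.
k₁₂ = k₁ + k₂ = 49.9 N/m (parallel)
1/k_eq = 1/k₁₂ + 1/k₃ → k_eq = 22.17 N/m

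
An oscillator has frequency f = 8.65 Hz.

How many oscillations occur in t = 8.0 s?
n = f×t = 8.65×8.0 = 69.2 oscillations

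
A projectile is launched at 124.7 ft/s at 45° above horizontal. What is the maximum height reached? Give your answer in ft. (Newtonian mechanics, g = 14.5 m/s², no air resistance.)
H = v₀²sin²(θ)/(2g) (with unit conversion) = 81.72 ft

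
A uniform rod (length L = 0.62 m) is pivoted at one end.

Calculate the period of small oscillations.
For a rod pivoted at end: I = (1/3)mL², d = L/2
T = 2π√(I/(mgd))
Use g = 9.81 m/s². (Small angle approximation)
I/m = (1/3)L² = 0.1281 m²; d = L/2 = 0.31 m
T = 2π√(I/(mgd)) = 2π√(0.1281/(9.81×0.31)) = 1.29 s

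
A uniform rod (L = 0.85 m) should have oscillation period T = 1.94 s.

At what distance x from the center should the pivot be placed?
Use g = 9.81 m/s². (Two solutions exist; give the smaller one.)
T = 2π√((L²/12 + x²)/(gx)). Let c = T²g/(4π²) = 0.9352.
x² − cx + L²/12 = 0 → x = (c − √(c² − L²/3))/2 = 0.06955 m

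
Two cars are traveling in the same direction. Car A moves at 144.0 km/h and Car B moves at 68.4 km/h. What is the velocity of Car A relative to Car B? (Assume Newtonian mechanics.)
v_rel = v_A - v_B = 144.0 - 68.4 = 75.6 km/h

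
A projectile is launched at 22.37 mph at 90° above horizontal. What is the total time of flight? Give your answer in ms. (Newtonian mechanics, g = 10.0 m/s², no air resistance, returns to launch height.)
T = 2v₀sin(θ)/g (with unit conversion) = 2000.0 ms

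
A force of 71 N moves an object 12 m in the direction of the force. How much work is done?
W = Fd = 71×12 = 852.0 J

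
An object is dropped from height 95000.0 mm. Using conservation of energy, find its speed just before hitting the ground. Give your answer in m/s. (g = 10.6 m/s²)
mgh = ½mv² → v = √(2gh) = √(2×10.6×95) = 44.88 m/s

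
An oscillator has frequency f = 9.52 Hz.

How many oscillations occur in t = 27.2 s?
n = f×t = 9.52×27.2 = 258.9 oscillations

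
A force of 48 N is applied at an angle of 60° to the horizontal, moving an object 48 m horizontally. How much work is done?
W = Fd cosθ = 48×48×cos(60°) = 1152.0 J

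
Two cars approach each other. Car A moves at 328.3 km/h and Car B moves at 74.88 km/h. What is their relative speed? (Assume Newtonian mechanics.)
v_rel = v_A + v_B = 328.3 + 74.88 = 403.2 km/h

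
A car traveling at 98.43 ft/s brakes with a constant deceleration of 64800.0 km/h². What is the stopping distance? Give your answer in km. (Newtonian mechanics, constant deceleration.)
d = v₀² / (2a) (with unit conversion) = 0.09001 km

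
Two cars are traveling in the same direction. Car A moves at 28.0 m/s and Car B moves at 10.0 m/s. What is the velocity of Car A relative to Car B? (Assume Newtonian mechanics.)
v_rel = v_A - v_B = 28.0 - 10.0 = 18.0 m/s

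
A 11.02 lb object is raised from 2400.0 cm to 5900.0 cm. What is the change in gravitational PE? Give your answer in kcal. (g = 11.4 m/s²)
ΔPE = mg(h₂ − h₁) = 4.999 kg × 11.4 m/s² × (59 − 24) m = 1994 J = 0.4767 kcal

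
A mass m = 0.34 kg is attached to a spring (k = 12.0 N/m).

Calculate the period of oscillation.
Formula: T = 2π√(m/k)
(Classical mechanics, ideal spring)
T = 2π√(m/k) = 2π√(0.34/12.0) = 1.058 s; f = 1/T = 0.9455 Hz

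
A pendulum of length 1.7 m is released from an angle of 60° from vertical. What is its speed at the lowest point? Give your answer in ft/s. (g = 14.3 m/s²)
h = L(1 − cosθ) = 1.7×(1 − cos60°) = 0.85 m
v = √(2gh) = √(2×14.3×0.85) = 4.931 m/s = 16.18 ft/s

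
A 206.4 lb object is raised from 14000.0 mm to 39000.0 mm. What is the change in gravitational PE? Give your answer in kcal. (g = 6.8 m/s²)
ΔPE = mg(h₂ − h₁) = 93.62 kg × 6.8 m/s² × (39 − 14) m = 1.592e+04 J = 3.804 kcal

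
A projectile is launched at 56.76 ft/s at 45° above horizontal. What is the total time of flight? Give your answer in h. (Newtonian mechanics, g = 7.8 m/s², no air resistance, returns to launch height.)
T = 2v₀sin(θ)/g (with unit conversion) = 0.0008713 h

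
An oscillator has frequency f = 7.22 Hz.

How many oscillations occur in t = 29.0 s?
n = f×t = 7.22×29.0 = 209.4 oscillations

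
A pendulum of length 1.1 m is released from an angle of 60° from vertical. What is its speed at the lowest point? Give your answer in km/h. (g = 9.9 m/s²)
h = L(1 − cosθ) = 1.1×(1 − cos60°) = 0.55 m
v = √(2gh) = √(2×9.9×0.55) = 3.3 m/s = 11.88 km/h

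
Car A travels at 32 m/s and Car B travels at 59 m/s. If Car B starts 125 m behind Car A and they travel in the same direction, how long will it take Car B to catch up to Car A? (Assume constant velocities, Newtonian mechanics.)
Relative speed: v_rel = 59 - 32 = 27 m/s
Time to catch: t = d₀/v_rel = 125/27 = 4.63 s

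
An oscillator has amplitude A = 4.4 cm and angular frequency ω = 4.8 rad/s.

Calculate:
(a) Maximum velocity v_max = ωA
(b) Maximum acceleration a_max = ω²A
v_max = ωA = 4.8×0.044 = 0.2112 m/s
a_max = ω²A = 4.8²×0.044 = 1.014 m/s²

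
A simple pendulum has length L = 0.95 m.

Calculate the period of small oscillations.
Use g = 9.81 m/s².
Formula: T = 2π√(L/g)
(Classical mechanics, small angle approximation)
T = 2π√(L/g) = 2π√(0.95/9.81) = 1.955 s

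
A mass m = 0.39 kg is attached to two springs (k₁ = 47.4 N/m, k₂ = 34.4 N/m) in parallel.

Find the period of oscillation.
k_eq = k₁+k₂ = 81.8 N/m
T = 2π√(m/k_eq) = 2π√(0.39/81.8) = 0.4338 s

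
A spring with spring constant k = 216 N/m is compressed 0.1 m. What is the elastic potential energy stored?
PE = ½kx² = ½×216×0.1² = 1.08 J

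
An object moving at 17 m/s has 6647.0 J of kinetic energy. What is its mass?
KE = ½mv² → m = 2KE/v² = 2×6647.0/17² = 46.0 kg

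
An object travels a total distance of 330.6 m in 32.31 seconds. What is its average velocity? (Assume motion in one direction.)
v_avg = Δd / Δt = 330.6 / 32.31 = 10.23 m/s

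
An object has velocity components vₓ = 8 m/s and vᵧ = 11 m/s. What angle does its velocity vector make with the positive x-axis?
θ = arctan(vᵧ/vₓ) = arctan(11/8) = 53.97°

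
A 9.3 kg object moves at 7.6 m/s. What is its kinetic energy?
KE = ½mv² = ½×9.3×7.6² = 268.584 J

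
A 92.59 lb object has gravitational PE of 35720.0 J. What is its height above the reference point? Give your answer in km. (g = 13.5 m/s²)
PE = mgh → h = PE/(mg) = 3.572e+04 J / (42 kg × 13.5 m/s²) = 63 m = 0.063 km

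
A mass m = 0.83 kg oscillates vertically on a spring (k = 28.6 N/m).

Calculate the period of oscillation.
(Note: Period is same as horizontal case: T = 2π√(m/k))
T = 2π√(m/k) = 2π√(0.83/28.6) = 1.07 s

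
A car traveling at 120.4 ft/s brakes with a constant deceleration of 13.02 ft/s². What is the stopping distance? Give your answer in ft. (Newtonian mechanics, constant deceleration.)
d = v₀² / (2a) (with unit conversion) = 556.7 ft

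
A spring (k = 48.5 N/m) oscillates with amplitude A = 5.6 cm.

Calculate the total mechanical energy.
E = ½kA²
E = ½kA² = ½×48.5×(0.056)² = 0.07605 J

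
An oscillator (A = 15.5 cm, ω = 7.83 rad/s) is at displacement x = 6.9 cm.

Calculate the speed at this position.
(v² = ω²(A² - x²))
v = ω√(A² − x²) = 7.83×√(0.155² − 0.069²) = 1.087 m/s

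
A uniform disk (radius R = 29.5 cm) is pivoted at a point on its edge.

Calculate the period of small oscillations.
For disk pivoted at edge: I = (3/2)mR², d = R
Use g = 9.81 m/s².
I/m = (3/2)R² = 0.1305 m²; d = R = 0.295 m
T = 2π√((3/2)R²/(gR)) = 2π√(3R/(2g)) = 1.334 s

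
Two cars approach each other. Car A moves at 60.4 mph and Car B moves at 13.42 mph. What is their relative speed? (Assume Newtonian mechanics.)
v_rel = v_A + v_B = 60.4 + 13.42 = 73.82 mph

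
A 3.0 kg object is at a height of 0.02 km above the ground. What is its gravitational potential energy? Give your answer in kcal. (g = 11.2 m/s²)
PE = mgh = 3 kg × 11.2 m/s² × 20 m = 672 J = 0.1606 kcal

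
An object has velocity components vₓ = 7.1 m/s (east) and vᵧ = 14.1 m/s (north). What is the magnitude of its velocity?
|v| = √(vₓ² + vᵧ²) = √(7.1² + 14.1²) = √(249.22) = 15.79 m/s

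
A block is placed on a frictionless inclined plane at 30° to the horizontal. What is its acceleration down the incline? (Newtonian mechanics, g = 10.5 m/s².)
a = g sin(θ) = 10.5 × sin(30°) = 10.5 × 0.5 = 5.25 m/s²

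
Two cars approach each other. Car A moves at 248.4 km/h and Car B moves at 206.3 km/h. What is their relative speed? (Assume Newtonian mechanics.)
v_rel = v_A + v_B = 248.4 + 206.3 = 454.7 km/h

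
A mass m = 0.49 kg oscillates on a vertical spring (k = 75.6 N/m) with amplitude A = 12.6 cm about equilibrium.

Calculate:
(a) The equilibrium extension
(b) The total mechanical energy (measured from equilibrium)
x_eq = mg/k = 0.49×9.81/75.6 = 0.06358 m = 6.358 cm
E = ½kA² = ½×75.6×(0.126)² = 0.6001 J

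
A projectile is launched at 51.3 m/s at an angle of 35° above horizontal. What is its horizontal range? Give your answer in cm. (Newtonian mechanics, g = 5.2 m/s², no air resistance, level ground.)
R = v₀² sin(2θ) / g (with unit conversion) = 47560.0 cm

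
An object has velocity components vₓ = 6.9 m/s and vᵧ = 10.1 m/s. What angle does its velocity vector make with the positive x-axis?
θ = arctan(vᵧ/vₓ) = arctan(10.1/6.9) = 55.66°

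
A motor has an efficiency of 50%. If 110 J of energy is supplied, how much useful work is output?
W_out = η × W_in = 0.5 × 110 = 55.0 J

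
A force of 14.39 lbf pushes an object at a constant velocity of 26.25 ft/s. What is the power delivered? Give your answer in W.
P = Fv = 64.01 N × 8.001 m/s = 512.1 W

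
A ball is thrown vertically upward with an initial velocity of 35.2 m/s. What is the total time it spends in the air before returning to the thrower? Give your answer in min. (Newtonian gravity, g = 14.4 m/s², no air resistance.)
t_total = 2v₀/g (with unit conversion) = 0.08148 min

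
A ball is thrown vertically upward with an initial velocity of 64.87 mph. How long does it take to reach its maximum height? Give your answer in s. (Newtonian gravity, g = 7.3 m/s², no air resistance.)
t_up = v₀/g (with unit conversion) = 3.973 s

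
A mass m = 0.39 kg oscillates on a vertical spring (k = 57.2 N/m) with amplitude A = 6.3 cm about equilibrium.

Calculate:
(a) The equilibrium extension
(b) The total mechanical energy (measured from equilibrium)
x_eq = mg/k = 0.39×9.81/57.2 = 0.06689 m = 6.689 cm
E = ½kA² = ½×57.2×(0.063)² = 0.1135 J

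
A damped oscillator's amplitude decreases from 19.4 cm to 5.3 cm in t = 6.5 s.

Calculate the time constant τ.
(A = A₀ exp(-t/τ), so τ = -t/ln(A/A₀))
A/A₀ = 5.3/19.4 = 0.2732; ln(A/A₀) = -1.298
τ = −t/ln(A/A₀) = −6.5/-1.298 = 5.009 s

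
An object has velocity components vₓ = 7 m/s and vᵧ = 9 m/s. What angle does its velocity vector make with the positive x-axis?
θ = arctan(vᵧ/vₓ) = arctan(9/7) = 52.13°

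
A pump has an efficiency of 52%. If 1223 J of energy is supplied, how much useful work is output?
W_out = η × W_in = 0.52 × 1223 = 635.96 J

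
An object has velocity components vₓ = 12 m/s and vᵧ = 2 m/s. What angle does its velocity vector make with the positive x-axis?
θ = arctan(vᵧ/vₓ) = arctan(2/12) = 9.46°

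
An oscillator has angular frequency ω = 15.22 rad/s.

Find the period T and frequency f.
T = 2π/ω = 2π/15.22 = 0.4128 s; f = ω/2π = 2.422 Hz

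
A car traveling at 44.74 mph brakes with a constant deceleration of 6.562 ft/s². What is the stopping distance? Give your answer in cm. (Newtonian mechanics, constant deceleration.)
d = v₀² / (2a) (with unit conversion) = 10000.0 cm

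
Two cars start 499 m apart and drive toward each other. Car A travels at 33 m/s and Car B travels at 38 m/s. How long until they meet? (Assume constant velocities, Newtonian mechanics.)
Combined speed: v_combined = 33 + 38 = 71 m/s
Time to meet: t = d/71 = 499/71 = 7.03 s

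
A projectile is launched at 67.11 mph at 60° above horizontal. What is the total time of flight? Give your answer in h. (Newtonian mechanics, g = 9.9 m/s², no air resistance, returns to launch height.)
T = 2v₀sin(θ)/g (with unit conversion) = 0.001458 h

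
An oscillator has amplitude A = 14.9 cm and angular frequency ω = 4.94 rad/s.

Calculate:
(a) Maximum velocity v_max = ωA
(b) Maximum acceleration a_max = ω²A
v_max = ωA = 4.94×0.149 = 0.7361 m/s
a_max = ω²A = 4.94²×0.149 = 3.636 m/s²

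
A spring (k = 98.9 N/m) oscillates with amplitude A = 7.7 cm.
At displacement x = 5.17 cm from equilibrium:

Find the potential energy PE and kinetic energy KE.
E_total = ½kA² = ½×98.9×(0.077)² = 0.2932 J
PE = ½kx² = ½×98.9×(0.0517)² = 0.1322 J
KE = E_total − PE = 0.161 J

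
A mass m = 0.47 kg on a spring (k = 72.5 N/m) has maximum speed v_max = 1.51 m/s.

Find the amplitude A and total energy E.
½mv²_max = ½kA² → A = v_max√(m/k) = 1.51×√(0.47/72.5) = 0.1216 m = 12.16 cm
E = ½mv²_max = ½×0.47×1.51² = 0.5358 J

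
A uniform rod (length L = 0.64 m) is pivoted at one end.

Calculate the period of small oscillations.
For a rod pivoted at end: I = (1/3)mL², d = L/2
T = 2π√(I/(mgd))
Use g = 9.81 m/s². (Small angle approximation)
I/m = (1/3)L² = 0.1365 m²; d = L/2 = 0.32 m
T = 2π√(I/(mgd)) = 2π√(0.1365/(9.81×0.32)) = 1.31 s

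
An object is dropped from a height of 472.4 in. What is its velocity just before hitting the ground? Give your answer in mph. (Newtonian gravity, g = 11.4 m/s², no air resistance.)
v = √(2gh) (with unit conversion) = 37.0 mph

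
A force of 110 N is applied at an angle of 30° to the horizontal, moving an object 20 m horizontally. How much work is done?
W = Fd cosθ = 110×20×cos(30°) = 1905.3 J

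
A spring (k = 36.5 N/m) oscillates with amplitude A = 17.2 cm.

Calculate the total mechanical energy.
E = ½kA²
E = ½kA² = ½×36.5×(0.172)² = 0.5399 J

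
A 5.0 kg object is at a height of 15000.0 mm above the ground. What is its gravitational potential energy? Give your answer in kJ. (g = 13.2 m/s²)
PE = mgh = 5 kg × 13.2 m/s² × 15 m = 990 J = 0.99 kJ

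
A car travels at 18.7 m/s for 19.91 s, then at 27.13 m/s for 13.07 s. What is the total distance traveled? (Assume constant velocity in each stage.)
d₁ = v₁t₁ = 18.7 × 19.91 = 372.317 m
d₂ = v₂t₂ = 27.13 × 13.07 = 354.589 m
d_total = 372.317 + 354.589 = 726.91 m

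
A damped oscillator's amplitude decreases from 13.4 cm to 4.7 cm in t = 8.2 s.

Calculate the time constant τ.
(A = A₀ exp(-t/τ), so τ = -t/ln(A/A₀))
A/A₀ = 4.7/13.4 = 0.3507; ln(A/A₀) = -1.048
τ = −t/ln(A/A₀) = −8.2/-1.048 = 7.827 s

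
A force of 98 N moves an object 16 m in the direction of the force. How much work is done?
W = Fd = 98×16 = 1568.0 J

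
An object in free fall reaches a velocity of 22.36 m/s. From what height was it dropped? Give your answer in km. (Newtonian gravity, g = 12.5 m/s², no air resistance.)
h = v²/(2g) (with unit conversion) = 0.02 km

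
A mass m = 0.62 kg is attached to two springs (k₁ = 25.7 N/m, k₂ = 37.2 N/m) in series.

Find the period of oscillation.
k_eq = k₁k₂/(k₁+k₂) = 15.2 N/m
T = 2π√(m/k_eq) = 2π√(0.62/15.2) = 1.269 s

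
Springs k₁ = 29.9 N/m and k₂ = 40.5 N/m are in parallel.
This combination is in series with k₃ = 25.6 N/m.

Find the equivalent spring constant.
k₁₂ = k₁ + k₂ = 70.4 N/m (parallel)
1/k_eq = 1/k₁₂ + 1/k₃ → k_eq = 18.77 N/m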